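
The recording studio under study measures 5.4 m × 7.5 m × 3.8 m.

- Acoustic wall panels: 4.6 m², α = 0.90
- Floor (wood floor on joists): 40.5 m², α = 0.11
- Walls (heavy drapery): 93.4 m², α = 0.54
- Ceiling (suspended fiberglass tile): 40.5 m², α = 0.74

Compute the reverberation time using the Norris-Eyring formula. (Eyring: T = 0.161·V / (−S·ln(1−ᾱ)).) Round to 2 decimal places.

S = Σ Sᵢ = 179.0 m².
Absorption A = 4.6×0.90 + 40.5×0.11 + 93.4×0.54 + 40.5×0.74 = 89.001 sabins.
Mean coefficient ᾱ = A/S = 0.4972.
−S·ln(1−ᾱ) = −179.0 × ln(1 − 0.4972) = 123.074.
V = 5.4 × 7.5 × 3.8 = 153.9 m³.
T = 0.161·V/[−S·ln(1−ᾱ)] = 0.161·153.9/123.074 = 0.20 s.

0.20 s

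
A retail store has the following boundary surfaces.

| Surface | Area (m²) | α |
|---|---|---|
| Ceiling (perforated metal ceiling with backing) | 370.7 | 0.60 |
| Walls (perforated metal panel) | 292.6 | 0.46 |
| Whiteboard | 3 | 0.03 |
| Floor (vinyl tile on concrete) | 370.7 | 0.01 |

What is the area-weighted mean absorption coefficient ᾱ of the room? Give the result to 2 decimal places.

0.35

Total surface area S = 1037.0 m².
Weighted sum Σ Sα = 360.813.
ᾱ = 360.813 / 1037.0 = 0.35.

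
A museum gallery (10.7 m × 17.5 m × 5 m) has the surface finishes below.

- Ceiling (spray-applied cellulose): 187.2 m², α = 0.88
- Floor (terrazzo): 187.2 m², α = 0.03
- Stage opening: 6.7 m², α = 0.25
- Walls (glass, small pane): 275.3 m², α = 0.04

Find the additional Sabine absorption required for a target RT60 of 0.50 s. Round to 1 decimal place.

118.4 sabins

A₁ = Σ Sᵢαᵢ = 187.2·0.88 + 187.2·0.03 + 6.7·0.25 + 275.3·0.04 = 183.039 sabins.
For T = 0.50 s, need A₂ = 0.161·V/T = 0.161·936.25/0.50 = 301.473 sabins.
Additional absorption ΔA = 301.473 − 183.039 = 118.4 sabins.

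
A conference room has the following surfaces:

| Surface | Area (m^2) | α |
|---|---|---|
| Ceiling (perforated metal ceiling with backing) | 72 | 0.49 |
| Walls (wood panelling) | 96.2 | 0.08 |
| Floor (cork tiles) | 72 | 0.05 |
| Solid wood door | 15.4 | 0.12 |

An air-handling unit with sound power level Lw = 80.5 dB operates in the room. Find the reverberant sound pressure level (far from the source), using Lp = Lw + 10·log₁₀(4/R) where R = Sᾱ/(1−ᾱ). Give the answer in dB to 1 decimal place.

A = 48.424 sabins; S = 255.6 m^2.
ᾱ = 0.1895, so room constant R = A/(1−ᾱ) = 59.746 m^2.
Lp = 80.5 + 10·log₁₀(4/59.746) = 80.5 + (-11.74) = 68.8 dB.

68.8 dB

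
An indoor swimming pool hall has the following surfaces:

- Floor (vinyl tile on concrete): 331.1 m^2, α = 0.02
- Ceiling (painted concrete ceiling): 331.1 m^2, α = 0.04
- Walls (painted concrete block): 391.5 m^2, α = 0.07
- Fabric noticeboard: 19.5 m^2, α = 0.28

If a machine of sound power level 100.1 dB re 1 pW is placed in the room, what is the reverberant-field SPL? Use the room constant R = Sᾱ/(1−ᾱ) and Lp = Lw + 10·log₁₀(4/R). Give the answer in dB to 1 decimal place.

A = 52.731 sabins; S = 1073.2 m^2.
ᾱ = 52.731/1073.2 = 0.0491; R = Sᾱ/(1−ᾱ) = 52.731/(1−0.0491) = 55.454 m^2.
Lp = 100.1 + 10·log₁₀(4/55.454) = 100.1 + (-11.42) = 88.7 dB.

88.7 dB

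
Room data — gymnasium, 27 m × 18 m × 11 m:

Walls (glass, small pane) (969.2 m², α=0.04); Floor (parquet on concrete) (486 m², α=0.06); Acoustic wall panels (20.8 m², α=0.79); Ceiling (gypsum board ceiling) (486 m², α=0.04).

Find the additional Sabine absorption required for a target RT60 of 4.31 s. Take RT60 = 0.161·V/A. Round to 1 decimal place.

A₁ = Σ Sᵢαᵢ = 969.2*0.04 + 486*0.06 + 20.8*0.79 + 486*0.04 = 103.800 sabins.
For T = 4.31 s, need A₂ = 0.161·V/T = 0.161·5346/4.31 = 199.700 sabins.
Additional absorption ΔA = 199.700 − 103.800 = 95.9 sabins.

95.9 sabins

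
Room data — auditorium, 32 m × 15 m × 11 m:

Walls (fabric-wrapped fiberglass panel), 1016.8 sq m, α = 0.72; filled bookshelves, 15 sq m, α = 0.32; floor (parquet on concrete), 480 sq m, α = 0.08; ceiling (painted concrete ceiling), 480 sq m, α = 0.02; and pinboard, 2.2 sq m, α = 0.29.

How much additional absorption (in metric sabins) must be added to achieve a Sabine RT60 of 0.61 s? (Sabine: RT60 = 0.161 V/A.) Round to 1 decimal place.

Summing Sᵢαᵢ: 732.096 + 4.800 + 38.400 + 9.600 + 0.638 → A₁ = 785.534 sabins.
Target A₂ = 0.161·5280/0.61 = 1393.574 sabins (V = 5280 m³).
Shortfall: 1393.574 − 785.534 = 608.0 sabins.

608.0 sabins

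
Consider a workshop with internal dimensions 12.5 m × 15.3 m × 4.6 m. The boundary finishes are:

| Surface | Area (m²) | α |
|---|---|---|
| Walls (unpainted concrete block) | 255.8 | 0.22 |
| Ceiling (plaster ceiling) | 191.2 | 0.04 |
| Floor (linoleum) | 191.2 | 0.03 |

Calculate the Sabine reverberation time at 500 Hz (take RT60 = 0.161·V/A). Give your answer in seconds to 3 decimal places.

2.033 seconds

Equivalent absorption area: A = 255.8·0.22 + 191.2·0.04 + 191.2·0.03 = 69.660 m².
Volume V = 12.5 × 15.3 × 4.6 = 879.75 m³.
Sabine: RT60 = 0.161 × 879.75 / 69.660 = 2.033 s.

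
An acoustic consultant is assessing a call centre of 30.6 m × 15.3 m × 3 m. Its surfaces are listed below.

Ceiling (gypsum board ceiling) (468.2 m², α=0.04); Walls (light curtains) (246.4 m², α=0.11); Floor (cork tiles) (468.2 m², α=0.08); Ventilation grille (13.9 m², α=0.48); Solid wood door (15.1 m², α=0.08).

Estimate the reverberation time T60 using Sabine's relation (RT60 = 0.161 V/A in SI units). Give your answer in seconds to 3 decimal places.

2.480 sec

Summing Sᵢαᵢ: 18.728 + 27.104 + 37.456 + 6.672 + 1.208 → A = 91.168 sabins.
Room volume: 1404.54 m³.
T = 0.161 V/A = 0.161·1404.54/91.168 = 2.480 s.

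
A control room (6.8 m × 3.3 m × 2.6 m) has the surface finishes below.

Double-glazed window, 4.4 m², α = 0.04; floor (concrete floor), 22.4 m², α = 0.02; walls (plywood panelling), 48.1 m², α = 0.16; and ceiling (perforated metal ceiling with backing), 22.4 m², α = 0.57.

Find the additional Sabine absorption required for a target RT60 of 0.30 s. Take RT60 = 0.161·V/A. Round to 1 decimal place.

Equivalent absorption area: A₁ = 4.4·0.04 + 22.4·0.02 + 48.1·0.16 + 22.4·0.57 = 21.088 m².
V = 58.344 m³. Required absorption A₂ = 0.161 × 58.344 / 0.30 = 31.311 sabins.
ΔA = A₂ − A₁ = 31.311 − 21.088 = 10.2 sabins.

10.2 sabins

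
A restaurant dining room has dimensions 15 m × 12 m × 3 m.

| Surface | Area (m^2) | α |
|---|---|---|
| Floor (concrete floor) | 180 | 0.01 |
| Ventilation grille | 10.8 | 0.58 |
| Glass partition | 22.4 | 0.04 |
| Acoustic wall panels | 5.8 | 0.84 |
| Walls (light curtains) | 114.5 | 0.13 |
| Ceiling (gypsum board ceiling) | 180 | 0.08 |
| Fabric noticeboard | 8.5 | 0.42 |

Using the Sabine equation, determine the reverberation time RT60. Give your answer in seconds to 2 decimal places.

1.86 seconds

Summing Sᵢαᵢ: 1.800 + 6.264 + 0.896 + 4.872 + 14.885 + 14.400 + 3.570 → A = 46.687 sabins.
Room volume: 540 m³.
T = 0.161 V/A = 0.161·540/46.687 = 1.86 s.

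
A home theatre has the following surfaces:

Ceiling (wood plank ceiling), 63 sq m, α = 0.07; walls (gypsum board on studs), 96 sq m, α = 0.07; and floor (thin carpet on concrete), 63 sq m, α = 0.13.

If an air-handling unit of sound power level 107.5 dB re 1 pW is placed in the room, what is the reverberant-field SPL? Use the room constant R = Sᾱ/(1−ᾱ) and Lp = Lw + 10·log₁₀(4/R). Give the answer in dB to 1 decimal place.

100.3 dB

Σ(Sᵢαᵢ) = 63·0.07 + 96·0.07 + 63·0.13 = 19.320; total area S = 222.0 sq m.
ᾱ = 19.320/222.0 = 0.0870; R = Sᾱ/(1−ᾱ) = 19.320/(1−0.0870) = 21.161 sq m.
Lp = Lw + 10 log₁₀(4/R) = 107.5 -7.23 = 100.3 dB.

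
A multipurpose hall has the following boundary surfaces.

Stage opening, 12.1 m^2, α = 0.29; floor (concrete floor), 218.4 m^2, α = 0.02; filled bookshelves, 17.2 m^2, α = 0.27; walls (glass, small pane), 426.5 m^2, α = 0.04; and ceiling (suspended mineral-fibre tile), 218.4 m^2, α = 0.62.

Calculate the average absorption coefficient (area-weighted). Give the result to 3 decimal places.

S = Σ Sᵢ = 12.1 + 218.4 + 17.2 + 426.5 + 218.4 = 892.6 m^2.
Weighted sum Σ Sα = 164.989.
ᾱ = A/S = 0.185.

0.185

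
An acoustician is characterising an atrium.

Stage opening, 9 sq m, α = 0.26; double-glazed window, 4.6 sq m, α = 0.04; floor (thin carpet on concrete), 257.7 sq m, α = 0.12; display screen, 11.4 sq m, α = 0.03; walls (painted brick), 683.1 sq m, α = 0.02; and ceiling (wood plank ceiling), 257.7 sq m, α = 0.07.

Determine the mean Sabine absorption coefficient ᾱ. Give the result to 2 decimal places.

S = Σ Sᵢ = 9 + 4.6 + 257.7 + 11.4 + 683.1 + 257.7 = 1223.5 sq m.
Weighted sum Σ Sα = 65.491.
ᾱ = 65.491 / 1223.5 = 0.05.

0.05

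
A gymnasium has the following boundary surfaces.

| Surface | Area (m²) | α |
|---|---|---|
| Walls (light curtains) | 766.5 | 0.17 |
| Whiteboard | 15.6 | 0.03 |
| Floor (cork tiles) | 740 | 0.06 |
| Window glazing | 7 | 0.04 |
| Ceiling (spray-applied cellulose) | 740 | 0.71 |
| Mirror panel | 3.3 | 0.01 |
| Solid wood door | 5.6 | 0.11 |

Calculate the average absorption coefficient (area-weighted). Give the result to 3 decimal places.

S = Σ Sᵢ = 766.5 + 15.6 + 740 + 7 + 740 + 3.3 + 5.6 = 2278.0 m².
Σ(Sᵢαᵢ) = 766.5*0.17 + 15.6*0.03 + 740*0.06 + 7*0.04 + 740*0.71 + 3.3*0.01 + 5.6*0.11 = 701.502.
ᾱ = 701.502 / 2278.0 = 0.308.

0.308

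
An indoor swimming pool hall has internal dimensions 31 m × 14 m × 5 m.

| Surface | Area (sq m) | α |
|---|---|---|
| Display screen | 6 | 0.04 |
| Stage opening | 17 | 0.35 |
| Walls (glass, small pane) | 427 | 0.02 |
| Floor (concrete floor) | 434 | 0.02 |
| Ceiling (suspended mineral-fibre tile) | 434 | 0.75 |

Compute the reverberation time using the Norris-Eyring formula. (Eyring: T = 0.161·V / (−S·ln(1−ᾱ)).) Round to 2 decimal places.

S = Σ Sᵢ = 1318.0 sq m.
Absorption A = 6×0.04 + 17×0.35 + 427×0.02 + 434×0.02 + 434×0.75 = 348.910 sabins.
Mean coefficient ᾱ = A/S = 0.2647.
−S·ln(1−ᾱ) = −1318.0 × ln(1 − 0.2647) = 405.254.
V = 31 × 14 × 5 = 2170 m³.
RT60 = 0.161 × 2170 / 405.254 = 0.86 s.

0.86 seconds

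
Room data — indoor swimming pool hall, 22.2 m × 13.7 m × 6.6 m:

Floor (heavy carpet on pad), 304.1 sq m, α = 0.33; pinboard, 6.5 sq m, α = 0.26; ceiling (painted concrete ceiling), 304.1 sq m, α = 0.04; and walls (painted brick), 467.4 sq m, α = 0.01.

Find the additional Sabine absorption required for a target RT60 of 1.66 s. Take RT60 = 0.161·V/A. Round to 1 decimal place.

75.8 sabins

Total absorption A₁ = 304.1×0.33 + 6.5×0.26 + 304.1×0.04 + 467.4×0.01
  = 100.353 + 1.690 + 12.164 + 4.674 = 118.881 sq m sabins.
Target A₂ = 0.161·2007.324/1.66 = 194.686 sabins (V = 2007.324 m³).
Additional absorption ΔA = 194.686 − 118.881 = 75.8 sabins.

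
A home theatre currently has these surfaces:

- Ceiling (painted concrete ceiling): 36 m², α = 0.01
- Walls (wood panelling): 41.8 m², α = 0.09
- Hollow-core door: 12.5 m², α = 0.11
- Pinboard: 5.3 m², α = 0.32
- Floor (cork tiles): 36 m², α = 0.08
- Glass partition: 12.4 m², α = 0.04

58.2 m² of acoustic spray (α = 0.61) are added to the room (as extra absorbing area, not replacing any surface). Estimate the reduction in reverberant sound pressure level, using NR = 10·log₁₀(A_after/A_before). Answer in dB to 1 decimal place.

Total absorption A_before = 36*0.01 + 41.8*0.09 + 12.5*0.11 + 5.3*0.32 + 36*0.08 + 12.4*0.04
  = 0.360 + 3.762 + 1.375 + 1.696 + 2.880 + 0.496 = 10.569 m² sabins.
Added absorption = 58.2 × 0.61 = 35.502 sabins.
A_after = 10.569 + 35.502 = 46.071 sabins.
NR = 10·log₁₀(46.071/10.569) = 6.4 dB.

6.4 dB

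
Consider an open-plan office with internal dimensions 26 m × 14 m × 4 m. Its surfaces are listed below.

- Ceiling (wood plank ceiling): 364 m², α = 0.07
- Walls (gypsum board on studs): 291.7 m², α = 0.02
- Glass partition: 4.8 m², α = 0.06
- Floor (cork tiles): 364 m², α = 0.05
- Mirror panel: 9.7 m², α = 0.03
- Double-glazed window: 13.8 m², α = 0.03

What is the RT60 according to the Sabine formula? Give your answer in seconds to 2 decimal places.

4.64 s

Summing Sᵢαᵢ: 25.480 + 5.834 + 0.288 + 18.200 + 0.291 + 0.414 → A = 50.507 sabins.
Room volume: 1456 m³.
T = 0.161 V/A = 0.161·1456/50.507 = 4.64 s.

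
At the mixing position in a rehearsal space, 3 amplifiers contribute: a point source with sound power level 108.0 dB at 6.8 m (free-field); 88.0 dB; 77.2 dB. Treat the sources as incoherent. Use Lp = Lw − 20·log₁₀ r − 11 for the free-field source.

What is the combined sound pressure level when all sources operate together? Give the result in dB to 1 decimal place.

Source at 6.8 m: Lp = 108.0 − 20·log₁₀(6.8) − 11 = 80.3 dB.
Converting to relative power and adding: 10^(80.3/10) + 10^(88.0/10) + 10^(77.2/10) = 7.906e+08.
L_total = 10·log₁₀(7.906e+08) = 89.0 dB.

89.0 dB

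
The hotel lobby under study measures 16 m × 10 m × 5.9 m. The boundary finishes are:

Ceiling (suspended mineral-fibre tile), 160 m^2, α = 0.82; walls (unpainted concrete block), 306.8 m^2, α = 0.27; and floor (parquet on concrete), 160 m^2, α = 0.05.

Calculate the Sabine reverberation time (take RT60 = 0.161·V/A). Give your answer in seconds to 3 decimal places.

Total absorption A = 160×0.82 + 306.8×0.27 + 160×0.05
  = 131.200 + 82.836 + 8.000 = 222.036 m^2 sabins.
V = 16·10·5.9 = 944 m³.
RT60 = 0.161 · V / A = 0.161 × 944 / 222.036 = 0.685 s.

0.685 s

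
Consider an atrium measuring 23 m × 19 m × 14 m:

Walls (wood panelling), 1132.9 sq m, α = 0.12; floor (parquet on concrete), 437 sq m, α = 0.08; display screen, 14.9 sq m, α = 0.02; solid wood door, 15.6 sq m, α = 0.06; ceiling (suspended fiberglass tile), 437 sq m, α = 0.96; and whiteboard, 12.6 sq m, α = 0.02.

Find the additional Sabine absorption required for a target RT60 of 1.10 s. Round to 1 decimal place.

Total absorption A₁ = 1132.9×0.12 + 437×0.08 + 14.9×0.02 + 15.6×0.06 + 437×0.96 + 12.6×0.02
  = 135.948 + 34.960 + 0.298 + 0.936 + 419.520 + 0.252 = 591.914 sq m sabins.
Target A₂ = 0.161·6118/1.10 = 895.453 sabins (V = 6118 m³).
ΔA = A₂ − A₁ = 895.453 − 591.914 = 303.5 sabins.

303.5 sabins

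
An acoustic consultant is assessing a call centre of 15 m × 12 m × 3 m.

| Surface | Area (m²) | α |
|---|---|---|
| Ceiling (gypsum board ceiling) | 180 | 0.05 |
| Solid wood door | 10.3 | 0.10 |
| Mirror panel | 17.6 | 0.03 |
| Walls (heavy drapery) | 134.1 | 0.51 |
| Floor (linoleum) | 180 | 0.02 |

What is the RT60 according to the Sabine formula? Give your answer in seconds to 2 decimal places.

A = Σ Sᵢαᵢ = 180·0.05 + 10.3·0.10 + 17.6·0.03 + 134.1·0.51 + 180·0.02 = 82.549 sabins.
V = 15·12·3 = 540 m³.
Sabine: RT60 = 0.161 × 540 / 82.549 = 1.05 s.

1.05 s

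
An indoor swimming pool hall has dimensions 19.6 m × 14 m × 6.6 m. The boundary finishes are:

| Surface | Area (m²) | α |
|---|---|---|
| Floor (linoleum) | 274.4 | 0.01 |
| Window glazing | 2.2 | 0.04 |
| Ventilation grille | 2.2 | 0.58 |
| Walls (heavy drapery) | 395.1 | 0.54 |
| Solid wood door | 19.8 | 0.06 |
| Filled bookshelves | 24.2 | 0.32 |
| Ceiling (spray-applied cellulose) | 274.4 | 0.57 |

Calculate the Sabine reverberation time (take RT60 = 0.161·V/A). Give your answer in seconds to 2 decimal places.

0.76 s

A = Σ Sᵢαᵢ = 274.4*0.01 + 2.2*0.04 + 2.2*0.58 + 395.1*0.54 + 19.8*0.06 + 24.2*0.32 + 274.4*0.57 = 382.802 sabins.
Volume V = 19.6 × 14 × 6.6 = 1811.04 m³.
T = 0.161 V/A = 0.161·1811.04/382.802 = 0.76 s.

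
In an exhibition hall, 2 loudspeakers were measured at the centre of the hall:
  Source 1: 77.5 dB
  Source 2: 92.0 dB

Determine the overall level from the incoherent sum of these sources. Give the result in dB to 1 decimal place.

Converting to relative power and adding: 10^(77.5/10) + 10^(92.0/10) = 1.641e+09.
Back to dB: 10·log₁₀ Σ = 92.2 dB.

92.2 dB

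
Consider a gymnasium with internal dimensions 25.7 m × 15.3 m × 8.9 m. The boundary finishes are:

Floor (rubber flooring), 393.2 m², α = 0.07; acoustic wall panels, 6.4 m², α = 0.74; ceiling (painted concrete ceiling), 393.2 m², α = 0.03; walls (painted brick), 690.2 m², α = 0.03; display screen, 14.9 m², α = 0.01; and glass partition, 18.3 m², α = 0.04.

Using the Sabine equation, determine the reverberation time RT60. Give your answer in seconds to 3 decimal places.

Summing Sᵢαᵢ: 27.524 + 4.736 + 11.796 + 20.706 + 0.149 + 0.732 → A = 65.643 sabins.
Room volume: 3499.569 m³.
RT60 = 0.161 · V / A = 0.161 × 3499.569 / 65.643 = 8.583 s.

8.583 s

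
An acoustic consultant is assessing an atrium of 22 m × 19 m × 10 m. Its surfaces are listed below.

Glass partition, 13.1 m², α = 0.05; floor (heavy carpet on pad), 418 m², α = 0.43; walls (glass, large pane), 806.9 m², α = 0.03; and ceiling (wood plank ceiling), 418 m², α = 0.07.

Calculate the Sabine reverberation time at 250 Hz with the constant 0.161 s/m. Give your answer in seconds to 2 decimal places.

2.88 seconds

Total absorption A = 13.1*0.05 + 418*0.43 + 806.9*0.03 + 418*0.07
  = 0.655 + 179.740 + 24.207 + 29.260 = 233.862 m² sabins.
Room volume: 4180 m³.
T = 0.161 V/A = 0.161·4180/233.862 = 2.88 s.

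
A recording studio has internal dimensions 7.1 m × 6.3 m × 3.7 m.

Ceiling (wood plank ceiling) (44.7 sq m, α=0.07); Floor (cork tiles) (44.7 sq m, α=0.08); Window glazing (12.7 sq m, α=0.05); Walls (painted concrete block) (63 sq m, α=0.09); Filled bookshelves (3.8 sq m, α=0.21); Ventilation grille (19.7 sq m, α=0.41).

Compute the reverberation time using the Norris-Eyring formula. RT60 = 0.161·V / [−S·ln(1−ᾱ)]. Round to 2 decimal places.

1.15 sec

Total surface area S = 44.7 + 44.7 + 12.7 + 63 + 3.8 + 19.7 = 188.6 sq m.
Σ(Sᵢαᵢ) = 44.7·0.07 + 44.7·0.08 + 12.7·0.05 + 63·0.09 + 3.8·0.21 + 19.7·0.41 = 21.885.
ᾱ = 21.885 / 188.6 = 0.1160.
−S·ln(1−ᾱ) = −188.6 × ln(1 − 0.1160) = 23.254.
V = 7.1 × 6.3 × 3.7 = 165.501 m³.
RT60 = 0.161 × 165.501 / 23.254 = 1.15 s.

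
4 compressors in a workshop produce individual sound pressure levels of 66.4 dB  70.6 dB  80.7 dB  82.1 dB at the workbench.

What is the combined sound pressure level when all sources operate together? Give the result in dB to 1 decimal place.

Converting to relative power and adding: 10^(66.4/10) + 10^(70.6/10) + 10^(80.7/10) + 10^(82.1/10) = 2.955e+08.
L_total = 10·log₁₀(2.955e+08) = 84.7 dB.

84.7 dB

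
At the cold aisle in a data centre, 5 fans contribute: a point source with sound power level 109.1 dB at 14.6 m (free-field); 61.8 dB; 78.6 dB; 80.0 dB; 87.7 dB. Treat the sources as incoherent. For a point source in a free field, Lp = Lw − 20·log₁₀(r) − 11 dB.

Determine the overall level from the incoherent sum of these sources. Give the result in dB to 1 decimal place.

89.0 dB

Source at 14.6 m: Lp = 109.1 − 20·log₁₀(14.6) − 11 = 74.8 dB.
Σ 10^(Lᵢ/10) = 7.93e+08.
L_total = 10·log₁₀(7.93e+08) = 89.0 dB.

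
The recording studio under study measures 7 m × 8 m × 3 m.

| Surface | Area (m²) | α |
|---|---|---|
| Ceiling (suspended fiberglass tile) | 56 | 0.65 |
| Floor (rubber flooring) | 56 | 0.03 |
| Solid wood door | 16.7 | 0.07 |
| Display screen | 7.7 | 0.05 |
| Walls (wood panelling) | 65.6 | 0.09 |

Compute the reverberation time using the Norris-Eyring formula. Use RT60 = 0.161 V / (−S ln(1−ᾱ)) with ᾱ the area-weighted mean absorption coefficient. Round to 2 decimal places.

0.52 s

S = Σ Sᵢ = 202.0 m².
Σ(Sᵢαᵢ) = 56·0.65 + 56·0.03 + 16.7·0.07 + 7.7·0.05 + 65.6·0.09 = 45.538.
Mean coefficient ᾱ = A/S = 0.2254.
−S·ln(1−ᾱ) = −202.0 × ln(1 − 0.2254) = 51.593.
V = 7 × 8 × 3 = 168 m³.
T = 0.161·V/[−S·ln(1−ᾱ)] = 0.161·168/51.593 = 0.52 s.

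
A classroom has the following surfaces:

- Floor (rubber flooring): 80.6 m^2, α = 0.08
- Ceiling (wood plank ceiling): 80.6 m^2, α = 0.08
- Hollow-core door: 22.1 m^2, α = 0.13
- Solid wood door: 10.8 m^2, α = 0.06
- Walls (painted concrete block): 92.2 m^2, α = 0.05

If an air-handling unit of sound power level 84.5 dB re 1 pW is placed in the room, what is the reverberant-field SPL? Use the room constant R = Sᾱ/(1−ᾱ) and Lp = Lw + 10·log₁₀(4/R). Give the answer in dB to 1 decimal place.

77.0 dB

A = 21.027 sabins; S = 286.3 m^2.
ᾱ = 21.027/286.3 = 0.0734; R = Sᾱ/(1−ᾱ) = 21.027/(1−0.0734) = 22.693 m^2.
Lp = 84.5 + 10·log₁₀(4/22.693) = 84.5 + (-7.54) = 77.0 dB.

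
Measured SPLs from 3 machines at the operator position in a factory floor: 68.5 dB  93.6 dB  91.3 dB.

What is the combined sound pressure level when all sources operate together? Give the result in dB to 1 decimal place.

95.6 dB

Converting to relative power and adding: 10^(68.5/10) + 10^(93.6/10) + 10^(91.3/10) = 3.647e+09.
Combined level = 10 log₁₀(3.647e+09) = 95.6 dB.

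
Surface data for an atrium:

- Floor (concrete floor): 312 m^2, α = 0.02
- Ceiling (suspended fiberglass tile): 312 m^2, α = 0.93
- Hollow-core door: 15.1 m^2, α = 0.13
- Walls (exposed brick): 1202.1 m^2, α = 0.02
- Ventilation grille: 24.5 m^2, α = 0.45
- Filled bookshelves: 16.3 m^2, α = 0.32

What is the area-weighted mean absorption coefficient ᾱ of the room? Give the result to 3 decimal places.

Total surface area S = 1882.0 m^2.
A = 312×0.02 + 312×0.93 + 15.1×0.13 + 1202.1×0.02 + 24.5×0.45 + 16.3×0.32 = 338.646 sabins.
ᾱ = A/S = 0.180.

0.180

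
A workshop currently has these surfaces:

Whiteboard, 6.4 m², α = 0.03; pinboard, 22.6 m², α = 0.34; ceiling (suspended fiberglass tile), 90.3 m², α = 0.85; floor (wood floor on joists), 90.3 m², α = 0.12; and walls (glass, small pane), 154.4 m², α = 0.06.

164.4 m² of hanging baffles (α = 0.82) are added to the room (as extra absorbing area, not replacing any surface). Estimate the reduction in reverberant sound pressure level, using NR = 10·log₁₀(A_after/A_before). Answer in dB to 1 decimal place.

3.6 dB

Equivalent absorption area: A_before = 6.4*0.03 + 22.6*0.34 + 90.3*0.85 + 90.3*0.12 + 154.4*0.06 = 104.731 m².
Added absorption = 164.4 × 0.82 = 134.808 sabins.
New total A_after = 239.539 sabins.
NR = 10·log₁₀(239.539/104.731) = 3.6 dB.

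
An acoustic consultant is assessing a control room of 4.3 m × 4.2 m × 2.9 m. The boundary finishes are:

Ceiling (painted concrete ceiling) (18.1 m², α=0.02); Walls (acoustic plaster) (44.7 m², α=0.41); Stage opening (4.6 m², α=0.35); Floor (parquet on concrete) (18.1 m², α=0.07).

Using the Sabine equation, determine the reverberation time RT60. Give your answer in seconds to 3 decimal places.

A = Σ Sᵢαᵢ = 18.1·0.02 + 44.7·0.41 + 4.6·0.35 + 18.1·0.07 = 21.566 sabins.
V = 4.3·4.2·2.9 = 52.374 m³.
T = 0.161 V/A = 0.161·52.374/21.566 = 0.391 s.

0.391 sec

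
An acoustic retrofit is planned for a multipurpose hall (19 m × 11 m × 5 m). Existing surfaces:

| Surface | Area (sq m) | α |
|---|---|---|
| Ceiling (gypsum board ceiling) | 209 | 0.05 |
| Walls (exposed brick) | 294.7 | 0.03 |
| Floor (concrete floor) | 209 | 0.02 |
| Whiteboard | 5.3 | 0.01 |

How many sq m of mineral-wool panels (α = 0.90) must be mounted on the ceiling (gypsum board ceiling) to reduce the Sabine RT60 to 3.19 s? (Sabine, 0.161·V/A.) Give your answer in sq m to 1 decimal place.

34.4

A₁ = Σ Sᵢαᵢ = 209*0.05 + 294.7*0.03 + 209*0.02 + 5.3*0.01 = 23.524 sabins.
Required A₂ = 0.161·1045/3.19 = 52.741 sabins.
ΔA needed = 52.741 − 23.524 = 29.217 sabins.
Each sq m of panel replacing the ceiling (gypsum board ceiling) adds (0.90 − 0.05) = 0.85 sabins.
Panel area = 29.217 / 0.85 = 34.4 sq m.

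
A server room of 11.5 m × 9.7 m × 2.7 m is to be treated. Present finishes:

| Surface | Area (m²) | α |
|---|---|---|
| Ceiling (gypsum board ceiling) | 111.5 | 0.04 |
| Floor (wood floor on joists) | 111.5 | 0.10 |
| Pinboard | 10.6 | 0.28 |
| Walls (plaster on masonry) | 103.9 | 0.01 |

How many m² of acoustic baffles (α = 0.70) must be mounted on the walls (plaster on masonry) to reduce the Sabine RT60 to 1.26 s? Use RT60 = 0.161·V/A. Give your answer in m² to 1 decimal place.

27.3

A₁ = Σ Sᵢαᵢ = 111.5*0.04 + 111.5*0.10 + 10.6*0.28 + 103.9*0.01 = 19.617 sabins.
Required A₂ = 0.161·301.185/1.26 = 38.485 sabins.
Absorption to add: 38.485 − 19.617 = 18.868 sabins.
Each m² of panel replacing the walls (plaster on masonry) adds (0.70 − 0.01) = 0.69 sabins.
Area = ΔA/Δα = 18.868/0.69 = 27.3 m².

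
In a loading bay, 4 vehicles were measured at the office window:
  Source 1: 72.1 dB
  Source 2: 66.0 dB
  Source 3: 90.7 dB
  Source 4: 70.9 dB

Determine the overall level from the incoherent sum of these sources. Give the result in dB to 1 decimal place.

90.8 dB

Converting to relative power and adding: 10^(72.1/10) + 10^(66.0/10) + 10^(90.7/10) + 10^(70.9/10) = 1.207e+09.
Combined level = 10 log₁₀(1.207e+09) = 90.8 dB.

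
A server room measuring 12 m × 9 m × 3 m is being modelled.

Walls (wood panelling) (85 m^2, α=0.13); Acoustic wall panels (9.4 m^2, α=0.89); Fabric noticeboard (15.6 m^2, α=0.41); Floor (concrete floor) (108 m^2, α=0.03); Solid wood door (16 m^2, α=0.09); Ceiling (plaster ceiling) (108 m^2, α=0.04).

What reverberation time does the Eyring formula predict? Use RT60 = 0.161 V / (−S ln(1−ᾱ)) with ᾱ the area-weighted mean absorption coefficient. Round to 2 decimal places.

1.42 s

Total surface area S = 85 + 9.4 + 15.6 + 108 + 16 + 108 = 342.0 m^2.
Absorption A = 85×0.13 + 9.4×0.89 + 15.6×0.41 + 108×0.03 + 16×0.09 + 108×0.04 = 34.812 sabins.
ᾱ = 34.812 / 342.0 = 0.1018.
−S·ln(1−ᾱ) = −342.0 × ln(1 − 0.1018) = 36.718.
V = 12 × 9 × 3 = 324 m³.
T = 0.161·V/[−S·ln(1−ᾱ)] = 0.161·324/36.718 = 1.42 s.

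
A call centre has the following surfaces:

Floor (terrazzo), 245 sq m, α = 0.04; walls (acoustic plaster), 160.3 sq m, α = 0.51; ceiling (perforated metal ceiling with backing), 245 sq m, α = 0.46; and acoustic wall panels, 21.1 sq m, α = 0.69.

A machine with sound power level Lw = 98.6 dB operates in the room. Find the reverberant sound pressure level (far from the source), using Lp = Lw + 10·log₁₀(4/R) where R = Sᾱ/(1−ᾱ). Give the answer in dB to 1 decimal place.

A = 218.812 sabins; S = 671.4 sq m.
ᾱ = 218.812/671.4 = 0.3259; R = Sᾱ/(1−ᾱ) = 218.812/(1−0.3259) = 324.599 sq m.
Lp = Lw + 10 log₁₀(4/R) = 98.6 -19.09 = 79.5 dB.

79.5 dB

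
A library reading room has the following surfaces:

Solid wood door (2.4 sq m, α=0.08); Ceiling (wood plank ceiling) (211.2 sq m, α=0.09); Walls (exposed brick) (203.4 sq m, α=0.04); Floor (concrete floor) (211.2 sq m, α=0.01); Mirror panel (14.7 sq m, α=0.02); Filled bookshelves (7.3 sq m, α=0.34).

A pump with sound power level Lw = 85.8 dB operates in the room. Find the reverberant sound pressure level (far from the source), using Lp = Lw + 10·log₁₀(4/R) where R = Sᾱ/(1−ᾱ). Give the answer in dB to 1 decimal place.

76.5 dB

Σ(Sᵢαᵢ) = 2.4×0.08 + 211.2×0.09 + 203.4×0.04 + 211.2×0.01 + 14.7×0.02 + 7.3×0.34 = 32.224; total area S = 650.2 sq m.
ᾱ = 32.224/650.2 = 0.0496; R = Sᾱ/(1−ᾱ) = 32.224/(1−0.0496) = 33.906 sq m.
Lp = Lw + 10 log₁₀(4/R) = 85.8 -9.28 = 76.5 dB.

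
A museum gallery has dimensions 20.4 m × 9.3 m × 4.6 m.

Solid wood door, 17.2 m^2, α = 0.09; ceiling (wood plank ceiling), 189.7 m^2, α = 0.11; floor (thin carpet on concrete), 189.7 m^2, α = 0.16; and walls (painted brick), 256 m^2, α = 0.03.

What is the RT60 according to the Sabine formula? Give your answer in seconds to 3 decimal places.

2.324 s

Equivalent absorption area: A = 17.2×0.09 + 189.7×0.11 + 189.7×0.16 + 256×0.03 = 60.447 m^2.
Volume V = 20.4 × 9.3 × 4.6 = 872.712 m³.
Sabine: RT60 = 0.161 × 872.712 / 60.447 = 2.324 s.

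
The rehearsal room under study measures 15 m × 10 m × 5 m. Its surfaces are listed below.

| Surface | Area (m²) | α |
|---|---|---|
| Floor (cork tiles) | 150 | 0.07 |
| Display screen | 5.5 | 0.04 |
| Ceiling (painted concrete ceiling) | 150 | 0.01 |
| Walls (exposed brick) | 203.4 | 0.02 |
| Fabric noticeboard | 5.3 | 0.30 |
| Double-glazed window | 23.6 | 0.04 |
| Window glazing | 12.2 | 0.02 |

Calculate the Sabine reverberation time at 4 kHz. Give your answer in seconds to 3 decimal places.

A = Σ Sᵢαᵢ = 150×0.07 + 5.5×0.04 + 150×0.01 + 203.4×0.02 + 5.3×0.30 + 23.6×0.04 + 12.2×0.02 = 19.066 sabins.
Room volume: 750 m³.
RT60 = 0.161 · V / A = 0.161 × 750 / 19.066 = 6.333 s.

6.333 seconds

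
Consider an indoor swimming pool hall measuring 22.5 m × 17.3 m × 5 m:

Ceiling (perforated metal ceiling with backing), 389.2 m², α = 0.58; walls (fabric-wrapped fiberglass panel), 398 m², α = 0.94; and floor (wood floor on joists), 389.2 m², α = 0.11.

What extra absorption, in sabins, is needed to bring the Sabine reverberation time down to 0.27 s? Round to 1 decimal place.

517.9 sabins

Equivalent absorption area: A₁ = 389.2·0.58 + 398·0.94 + 389.2·0.11 = 642.668 m².
Target A₂ = 0.161·1946.25/0.27 = 1160.542 sabins (V = 1946.25 m³).
Shortfall: 1160.542 − 642.668 = 517.9 sabins.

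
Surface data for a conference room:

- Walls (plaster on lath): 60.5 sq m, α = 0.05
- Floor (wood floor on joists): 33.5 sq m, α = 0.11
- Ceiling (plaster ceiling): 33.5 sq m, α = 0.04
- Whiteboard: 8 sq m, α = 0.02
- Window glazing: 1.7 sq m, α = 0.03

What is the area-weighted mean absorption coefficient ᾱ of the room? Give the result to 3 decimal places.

0.060

Total surface area S = 137.2 sq m.
Σ(Sᵢαᵢ) = 60.5·0.05 + 33.5·0.11 + 33.5·0.04 + 8·0.02 + 1.7·0.03 = 8.261.
ᾱ = 8.261 / 137.2 = 0.060.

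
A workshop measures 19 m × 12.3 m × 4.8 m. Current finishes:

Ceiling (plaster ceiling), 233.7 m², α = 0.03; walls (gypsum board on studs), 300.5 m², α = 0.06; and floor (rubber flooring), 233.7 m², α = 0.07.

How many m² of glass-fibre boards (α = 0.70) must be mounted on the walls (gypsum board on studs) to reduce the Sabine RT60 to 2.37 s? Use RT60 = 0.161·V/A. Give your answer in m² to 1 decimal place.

54.4

Total absorption A₁ = 233.7·0.03 + 300.5·0.06 + 233.7·0.07
  = 7.011 + 18.030 + 16.359 = 41.400 m² sabins.
V = 1121.76 m³. Target absorption A₂ = 0.161 × 1121.76 / 2.37 = 76.204 sabins.
ΔA needed = 76.204 − 41.400 = 34.804 sabins.
Net gain per m²: Δα = 0.70 − 0.06 = 0.64.
Area = ΔA/Δα = 34.804/0.64 = 54.4 m².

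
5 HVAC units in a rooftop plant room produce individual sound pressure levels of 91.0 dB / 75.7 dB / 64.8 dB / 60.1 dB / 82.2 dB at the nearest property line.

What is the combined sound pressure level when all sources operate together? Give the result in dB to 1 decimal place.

91.7 dB

Converting to relative power and adding: 10^(91.0/10) + 10^(75.7/10) + 10^(64.8/10) + 10^(60.1/10) + 10^(82.2/10) = 1.466e+09.
Back to dB: 10·log₁₀ Σ = 91.7 dB.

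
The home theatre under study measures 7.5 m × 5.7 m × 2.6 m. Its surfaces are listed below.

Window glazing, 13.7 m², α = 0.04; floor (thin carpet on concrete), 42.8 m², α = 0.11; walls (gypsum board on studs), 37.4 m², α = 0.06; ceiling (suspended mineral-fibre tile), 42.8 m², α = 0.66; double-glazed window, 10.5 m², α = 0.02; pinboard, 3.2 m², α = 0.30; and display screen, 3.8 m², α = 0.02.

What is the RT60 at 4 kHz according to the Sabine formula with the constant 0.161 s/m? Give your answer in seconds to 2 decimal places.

Summing Sᵢαᵢ: 0.548 + 4.708 + 2.244 + 28.248 + 0.210 + 0.960 + 0.076 → A = 36.994 sabins.
V = 7.5·5.7·2.6 = 111.15 m³.
T = 0.161 V/A = 0.161·111.15/36.994 = 0.48 s.

0.48 seconds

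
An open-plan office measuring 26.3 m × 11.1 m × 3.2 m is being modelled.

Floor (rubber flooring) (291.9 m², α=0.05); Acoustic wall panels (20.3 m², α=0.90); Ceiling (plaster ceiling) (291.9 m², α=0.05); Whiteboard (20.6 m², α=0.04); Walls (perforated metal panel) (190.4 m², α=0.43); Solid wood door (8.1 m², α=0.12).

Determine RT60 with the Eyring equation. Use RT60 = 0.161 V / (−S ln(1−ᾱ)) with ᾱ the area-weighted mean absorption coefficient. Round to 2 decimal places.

S = Σ Sᵢ = 823.2 m².
Absorption A = 291.9·0.05 + 20.3·0.90 + 291.9·0.05 + 20.6·0.04 + 190.4·0.43 + 8.1·0.12 = 131.128 sabins.
ᾱ = 131.128 / 823.2 = 0.1593.
−S·ln(1−ᾱ) = −823.2 × ln(1 − 0.1593) = 142.842.
V = 26.3 × 11.1 × 3.2 = 934.176 m³.
RT60 = 0.161 × 934.176 / 142.842 = 1.05 s.

1.05 seconds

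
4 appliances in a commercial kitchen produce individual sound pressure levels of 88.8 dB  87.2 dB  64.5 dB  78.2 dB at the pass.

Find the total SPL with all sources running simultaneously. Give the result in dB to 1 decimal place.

91.3 dB

Sum in the linear (power) domain: Σ 10^(Lᵢ/10) = 10^(88.8/10) + 10^(87.2/10) + 10^(64.5/10) + 10^(78.2/10) = 1.352e+09.
L_total = 10·log₁₀(1.352e+09) = 91.3 dB.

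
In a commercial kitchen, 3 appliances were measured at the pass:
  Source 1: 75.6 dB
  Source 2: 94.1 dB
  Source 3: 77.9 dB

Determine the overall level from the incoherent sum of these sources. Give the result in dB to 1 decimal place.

Σ 10^(Lᵢ/10) = 2.668e+09.
Back to dB: 10·log₁₀ Σ = 94.3 dB.

94.3 dB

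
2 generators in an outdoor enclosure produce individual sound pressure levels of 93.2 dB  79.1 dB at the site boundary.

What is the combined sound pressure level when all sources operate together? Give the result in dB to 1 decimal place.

Σ 10^(Lᵢ/10) = 2.171e+09.
Combined level = 10 log₁₀(2.171e+09) = 93.4 dB.

93.4 dB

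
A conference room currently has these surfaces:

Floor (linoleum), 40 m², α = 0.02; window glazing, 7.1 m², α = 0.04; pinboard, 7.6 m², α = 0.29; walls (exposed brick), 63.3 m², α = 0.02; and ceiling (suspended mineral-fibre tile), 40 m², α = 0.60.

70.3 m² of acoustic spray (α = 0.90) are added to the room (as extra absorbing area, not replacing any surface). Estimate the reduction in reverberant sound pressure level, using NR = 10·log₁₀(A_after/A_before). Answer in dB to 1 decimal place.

Equivalent absorption area: A_before = 40·0.02 + 7.1·0.04 + 7.6·0.29 + 63.3·0.02 + 40·0.60 = 28.554 m².
Treatment contributes 70.3·0.90 = 63.270 sabins.
New total A_after = 91.824 sabins.
NR = 10·log₁₀(91.824/28.554) = 5.1 dB.

5.1 dB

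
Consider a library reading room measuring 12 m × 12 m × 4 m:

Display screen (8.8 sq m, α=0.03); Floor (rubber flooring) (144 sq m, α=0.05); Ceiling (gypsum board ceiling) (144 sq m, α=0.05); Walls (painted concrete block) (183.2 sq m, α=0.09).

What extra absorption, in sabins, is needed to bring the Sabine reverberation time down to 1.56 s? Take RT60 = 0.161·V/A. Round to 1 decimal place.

28.3 sabins

Summing Sᵢαᵢ: 0.264 + 7.200 + 7.200 + 16.488 → A₁ = 31.152 sabins.
V = 576 m³. Required absorption A₂ = 0.161 × 576 / 1.56 = 59.446 sabins.
Additional absorption ΔA = 59.446 − 31.152 = 28.3 sabins.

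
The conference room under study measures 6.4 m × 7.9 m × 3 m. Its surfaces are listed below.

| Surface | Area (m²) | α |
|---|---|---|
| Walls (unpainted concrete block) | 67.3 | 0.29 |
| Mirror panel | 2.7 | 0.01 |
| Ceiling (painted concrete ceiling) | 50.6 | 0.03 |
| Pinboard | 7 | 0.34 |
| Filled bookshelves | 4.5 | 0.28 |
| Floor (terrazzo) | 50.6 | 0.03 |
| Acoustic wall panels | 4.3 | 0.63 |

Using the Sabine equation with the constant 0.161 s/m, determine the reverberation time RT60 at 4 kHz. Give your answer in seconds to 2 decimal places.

0.84 s

Total absorption A = 67.3·0.29 + 2.7·0.01 + 50.6·0.03 + 7·0.34 + 4.5·0.28 + 50.6·0.03 + 4.3·0.63
  = 19.517 + 0.027 + 1.518 + 2.380 + 1.260 + 1.518 + 2.709 = 28.929 m² sabins.
V = 6.4·7.9·3 = 151.68 m³.
Sabine: RT60 = 0.161 × 151.68 / 28.929 = 0.84 s.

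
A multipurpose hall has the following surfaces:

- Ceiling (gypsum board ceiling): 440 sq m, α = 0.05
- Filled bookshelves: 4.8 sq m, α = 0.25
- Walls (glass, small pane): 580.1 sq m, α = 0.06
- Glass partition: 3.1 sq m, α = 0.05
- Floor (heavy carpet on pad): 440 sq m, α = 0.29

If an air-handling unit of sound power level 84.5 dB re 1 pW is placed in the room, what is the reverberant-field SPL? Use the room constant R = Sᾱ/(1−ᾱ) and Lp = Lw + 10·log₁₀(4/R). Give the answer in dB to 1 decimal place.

A = 185.761 sabins; S = 1468.0 sq m.
ᾱ = 0.1265, so room constant R = A/(1−ᾱ) = 212.663 sq m.
Lp = Lw + 10 log₁₀(4/R) = 84.5 -17.26 = 67.2 dB.

67.2 dB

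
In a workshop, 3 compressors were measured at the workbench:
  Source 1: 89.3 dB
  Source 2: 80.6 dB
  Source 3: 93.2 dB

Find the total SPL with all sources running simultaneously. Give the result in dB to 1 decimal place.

94.9 dB

Converting to relative power and adding: 10^(89.3/10) + 10^(80.6/10) + 10^(93.2/10) = 3.055e+09.
Combined level = 10 log₁₀(3.055e+09) = 94.9 dB.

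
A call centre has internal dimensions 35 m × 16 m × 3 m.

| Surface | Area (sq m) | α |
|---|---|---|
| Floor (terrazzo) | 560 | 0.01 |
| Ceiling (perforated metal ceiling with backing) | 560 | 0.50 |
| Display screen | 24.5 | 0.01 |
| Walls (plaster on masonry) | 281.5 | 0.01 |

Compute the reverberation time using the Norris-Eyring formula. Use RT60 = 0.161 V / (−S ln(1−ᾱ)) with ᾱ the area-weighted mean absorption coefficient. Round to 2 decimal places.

S = Σ Sᵢ = 1426.0 sq m.
Absorption A = 560·0.01 + 560·0.50 + 24.5·0.01 + 281.5·0.01 = 288.660 sabins.
ᾱ = 288.660 / 1426.0 = 0.2024.
Eyring denominator: −S ln(1−ᾱ) = 322.487.
V = 35 × 16 × 3 = 1680 m³.
RT60 = 0.161 × 1680 / 322.487 = 0.84 s.

0.84 s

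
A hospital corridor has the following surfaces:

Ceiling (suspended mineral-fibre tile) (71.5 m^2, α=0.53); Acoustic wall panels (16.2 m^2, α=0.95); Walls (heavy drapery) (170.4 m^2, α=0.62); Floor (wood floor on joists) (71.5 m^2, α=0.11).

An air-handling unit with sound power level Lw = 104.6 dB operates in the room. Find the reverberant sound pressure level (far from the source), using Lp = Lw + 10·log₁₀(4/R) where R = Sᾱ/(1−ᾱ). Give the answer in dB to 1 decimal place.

Σ(Sᵢαᵢ) = 71.5×0.53 + 16.2×0.95 + 170.4×0.62 + 71.5×0.11 = 166.798; total area S = 329.6 m^2.
ᾱ = 0.5061, so room constant R = A/(1−ᾱ) = 337.716 m^2.
Lp = Lw + 10 log₁₀(4/R) = 104.6 -19.26 = 85.3 dB.

85.3 dB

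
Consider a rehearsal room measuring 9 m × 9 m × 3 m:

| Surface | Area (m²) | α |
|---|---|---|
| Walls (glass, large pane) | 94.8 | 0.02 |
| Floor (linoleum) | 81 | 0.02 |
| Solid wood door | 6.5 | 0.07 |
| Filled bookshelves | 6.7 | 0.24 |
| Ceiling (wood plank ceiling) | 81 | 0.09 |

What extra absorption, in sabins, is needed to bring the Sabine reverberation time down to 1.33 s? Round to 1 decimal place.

16.5 sabins

A₁ = Σ Sᵢαᵢ = 94.8*0.02 + 81*0.02 + 6.5*0.07 + 6.7*0.24 + 81*0.09 = 12.869 sabins.
Target A₂ = 0.161·243/1.33 = 29.416 sabins (V = 243 m³).
Shortfall: 29.416 − 12.869 = 16.5 sabins.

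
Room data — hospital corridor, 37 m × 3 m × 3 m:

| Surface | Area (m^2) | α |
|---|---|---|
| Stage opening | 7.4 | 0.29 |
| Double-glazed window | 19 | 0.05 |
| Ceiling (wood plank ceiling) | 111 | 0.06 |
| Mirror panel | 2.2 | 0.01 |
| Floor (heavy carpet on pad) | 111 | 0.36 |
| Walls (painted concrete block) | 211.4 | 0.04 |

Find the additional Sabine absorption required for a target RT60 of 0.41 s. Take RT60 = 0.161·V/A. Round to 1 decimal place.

Total absorption A₁ = 7.4*0.29 + 19*0.05 + 111*0.06 + 2.2*0.01 + 111*0.36 + 211.4*0.04
  = 2.146 + 0.950 + 6.660 + 0.022 + 39.960 + 8.456 = 58.194 m^2 sabins.
For T = 0.41 s, need A₂ = 0.161·V/T = 0.161·333/0.41 = 130.763 sabins.
ΔA = A₂ − A₁ = 130.763 − 58.194 = 72.6 sabins.

72.6 sabins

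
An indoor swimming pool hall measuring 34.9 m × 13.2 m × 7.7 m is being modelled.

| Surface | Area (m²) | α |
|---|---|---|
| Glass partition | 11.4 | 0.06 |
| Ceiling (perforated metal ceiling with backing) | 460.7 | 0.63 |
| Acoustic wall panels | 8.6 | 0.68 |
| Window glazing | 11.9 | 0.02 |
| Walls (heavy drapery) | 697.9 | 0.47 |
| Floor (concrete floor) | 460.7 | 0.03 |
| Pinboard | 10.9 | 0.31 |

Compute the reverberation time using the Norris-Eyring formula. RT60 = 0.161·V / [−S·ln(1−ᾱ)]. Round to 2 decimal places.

0.70 seconds

S = Σ Sᵢ = 1662.1 m².
Σ(Sᵢαᵢ) = 11.4·0.06 + 460.7·0.63 + 8.6·0.68 + 11.9·0.02 + 697.9·0.47 + 460.7·0.03 + 10.9·0.31 = 642.224.
Mean coefficient ᾱ = A/S = 0.3864.
Eyring denominator: −S ln(1−ᾱ) = 811.790.
V = 34.9 × 13.2 × 7.7 = 3547.236 m³.
T = 0.161·V/[−S·ln(1−ᾱ)] = 0.161·3547.236/811.790 = 0.70 s.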